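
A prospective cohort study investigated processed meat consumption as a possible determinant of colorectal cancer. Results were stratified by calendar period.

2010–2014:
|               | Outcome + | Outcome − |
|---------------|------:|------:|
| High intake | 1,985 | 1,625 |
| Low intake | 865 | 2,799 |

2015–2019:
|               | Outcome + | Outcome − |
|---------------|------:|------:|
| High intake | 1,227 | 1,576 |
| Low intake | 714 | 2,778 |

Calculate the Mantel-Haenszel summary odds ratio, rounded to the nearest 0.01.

3.51

OR_MH = Σ(aᵢdᵢ/nᵢ) / Σ(bᵢcᵢ/nᵢ), where nᵢ is the stratum total.
Stratum 1 (2010–2014): n = 7274; a·d/n = 1985·2799/7274 = 763.8184; b·c/n = 1625·865/7274 = 193.2396
Stratum 2 (2015–2019): n = 6295; a·d/n = 1227·2778/6295 = 541.4783; b·c/n = 1576·714/6295 = 178.7552
OR_MH = (763.8184 + 541.4783) / (193.2396 + 178.7552) = 1305.2967 / 371.9948 = 3.50891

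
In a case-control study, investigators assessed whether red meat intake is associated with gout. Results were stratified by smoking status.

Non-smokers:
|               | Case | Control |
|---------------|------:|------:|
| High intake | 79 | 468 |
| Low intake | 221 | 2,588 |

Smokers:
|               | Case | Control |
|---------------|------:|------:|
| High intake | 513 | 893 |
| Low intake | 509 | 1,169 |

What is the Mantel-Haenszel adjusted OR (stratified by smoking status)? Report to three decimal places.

OR_MH = Σ(aᵢdᵢ/nᵢ) / Σ(bᵢcᵢ/nᵢ), where nᵢ is the stratum total.
Stratum 1 (Non-smokers): n = 3356; a·d/n = 79·2588/3356 = 60.9213; b·c/n = 468·221/3356 = 30.8188
Stratum 2 (Smokers): n = 3084; a·d/n = 513·1169/3084 = 194.4543; b·c/n = 893·509/3084 = 147.3855
OR_MH = (60.9213 + 194.4543) / (30.8188 + 147.3855) = 255.3756 / 178.2044 = 1.43305

1.433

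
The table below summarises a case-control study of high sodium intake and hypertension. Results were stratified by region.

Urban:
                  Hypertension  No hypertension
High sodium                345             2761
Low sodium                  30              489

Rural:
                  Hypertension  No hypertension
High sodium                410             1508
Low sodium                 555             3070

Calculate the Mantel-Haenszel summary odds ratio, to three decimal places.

OR_MH = Σ(aᵢdᵢ/nᵢ) / Σ(bᵢcᵢ/nᵢ), where nᵢ is the stratum total.
Stratum 1 (Urban): n = 3625; a·d/n = 345·489/3625 = 46.5393; b·c/n = 2761·30/3625 = 22.8497
Stratum 2 (Rural): n = 5543; a·d/n = 410·3070/5543 = 227.0792; b·c/n = 1508·555/5543 = 150.9904
OR_MH = (46.5393 + 227.0792) / (22.8497 + 150.9904) = 273.6185 / 173.8401 = 1.57397

1.574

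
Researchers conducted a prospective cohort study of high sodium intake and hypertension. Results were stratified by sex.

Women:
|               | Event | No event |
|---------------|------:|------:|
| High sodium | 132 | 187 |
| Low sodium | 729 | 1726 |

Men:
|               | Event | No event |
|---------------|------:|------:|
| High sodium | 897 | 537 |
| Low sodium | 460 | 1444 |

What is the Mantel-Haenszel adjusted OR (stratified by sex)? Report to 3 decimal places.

3.818

OR_MH = Σ(aᵢdᵢ/nᵢ) / Σ(bᵢcᵢ/nᵢ), where nᵢ is the stratum total.
Stratum 1 (Women): n = 2774; a·d/n = 132·1726/2774 = 82.1312; b·c/n = 187·729/2774 = 49.1431
Stratum 2 (Men): n = 3338; a·d/n = 897·1444/3338 = 388.0371; b·c/n = 537·460/3338 = 74.0024
OR_MH = (82.1312 + 388.0371) / (49.1431 + 74.0024) = 470.1684 / 123.1455 = 3.81799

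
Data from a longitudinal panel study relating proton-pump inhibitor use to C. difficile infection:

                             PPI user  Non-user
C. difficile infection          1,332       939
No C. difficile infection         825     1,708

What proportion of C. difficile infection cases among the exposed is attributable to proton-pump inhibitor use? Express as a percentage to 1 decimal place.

42.6

Reading the table with exposure as columns: a = 1332 (PPI user, case), b = 825 (PPI user, non-case), c = 939 (Non-user, case), d = 1708.
Risk in exposed = 1332/2157 = 0.61752; risk in unexposed = 939/2647 = 0.35474.
RR = 0.61752/0.35474 = 1.74077
AR% = (RR − 1)/RR × 100 = (1.74077 − 1)/1.74077 × 100 = 42.5543%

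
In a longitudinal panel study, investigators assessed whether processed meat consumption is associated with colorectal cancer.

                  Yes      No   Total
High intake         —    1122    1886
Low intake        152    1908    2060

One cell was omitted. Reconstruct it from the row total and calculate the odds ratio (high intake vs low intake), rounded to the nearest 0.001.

8.547

The missing cell is in the exposed row: 1886 − 1122 = 764.
So a = 764, b = 1122, c = 152, d = 1908.
OR = (a·d)/(b·c) = (764 × 1908) / (1122 × 152) = 1457712 / 170544 = 8.54742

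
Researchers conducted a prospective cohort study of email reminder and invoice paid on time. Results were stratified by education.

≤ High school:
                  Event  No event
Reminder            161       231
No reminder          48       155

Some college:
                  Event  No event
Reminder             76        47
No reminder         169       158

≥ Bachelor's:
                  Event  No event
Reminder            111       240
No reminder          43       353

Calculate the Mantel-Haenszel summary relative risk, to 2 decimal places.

1.72

RR_MH = Σ(aᵢ·n₀ᵢ/nᵢ) / Σ(cᵢ·n₁ᵢ/nᵢ), with n₁ᵢ = aᵢ+bᵢ (exposed), n₀ᵢ = cᵢ+dᵢ (unexposed), nᵢ = n₁ᵢ+n₀ᵢ.
Stratum 1 (≤ High school): n₁ = 392, n₀ = 203, n = 595; a·n₀/n = 161·203/595 = 54.9294; c·n₁/n = 48·392/595 = 31.6235
Stratum 2 (Some college): n₁ = 123, n₀ = 327, n = 450; a·n₀/n = 76·327/450 = 55.2267; c·n₁/n = 169·123/450 = 46.1933
Stratum 3 (≥ Bachelor's): n₁ = 351, n₀ = 396, n = 747; a·n₀/n = 111·396/747 = 58.8434; c·n₁/n = 43·351/747 = 20.2048
RR_MH = (54.9294 + 55.2267 + 58.8434) / (31.6235 + 46.1933 + 20.2048) = 168.9995 / 98.0217 = 1.72410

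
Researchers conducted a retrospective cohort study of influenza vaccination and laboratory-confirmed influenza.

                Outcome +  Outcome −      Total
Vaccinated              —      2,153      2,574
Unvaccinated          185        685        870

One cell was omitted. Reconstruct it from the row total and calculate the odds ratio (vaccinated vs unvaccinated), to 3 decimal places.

0.724

The missing cell is in the exposed row: 2574 − 2153 = 421.
So a = 421, b = 2153, c = 185, d = 685.
OR = (a·d)/(b·c) = (421 × 685) / (2153 × 185) = 288385 / 398305 = 0.72403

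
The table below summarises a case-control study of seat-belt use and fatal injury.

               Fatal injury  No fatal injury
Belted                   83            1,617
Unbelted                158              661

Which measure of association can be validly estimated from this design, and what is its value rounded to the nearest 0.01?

0.21

Cells: a = 83, b = 1617, c = 158, d = 661.
This is a case-control study: participants were sampled on outcome status, so risks in the source population cannot be estimated directly — relative risk is not valid here. The odds ratio is the appropriate measure.
OR = (a·d)/(b·c) = (83 × 661) / (1617 × 158) = 54863 / 255486 = 0.21474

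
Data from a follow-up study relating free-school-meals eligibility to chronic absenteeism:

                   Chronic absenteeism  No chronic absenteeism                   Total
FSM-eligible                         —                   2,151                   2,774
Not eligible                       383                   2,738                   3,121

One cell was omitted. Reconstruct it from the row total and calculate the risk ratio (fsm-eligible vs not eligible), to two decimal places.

The missing cell is in the exposed row: 2774 − 2151 = 623.
So a = 623, b = 2151, c = 383, d = 2738.
RR = [a/(a+b)] / [c/(c+d)] = (623/2774) / (383/3121) = 0.22459/0.12272 = 1.83011

1.83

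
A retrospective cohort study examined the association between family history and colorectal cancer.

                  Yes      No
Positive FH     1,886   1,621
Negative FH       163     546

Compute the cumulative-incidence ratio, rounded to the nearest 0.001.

2.339

Cells: a = 1886, b = 1621, c = 163, d = 546.
Risk in exposed = 1886/3507 = 0.53778; risk in unexposed = 163/709 = 0.22990.
RR = 0.53778 / 0.22990 = 2.33918
The risk among the exposed is 2.34 times that among the unexposed.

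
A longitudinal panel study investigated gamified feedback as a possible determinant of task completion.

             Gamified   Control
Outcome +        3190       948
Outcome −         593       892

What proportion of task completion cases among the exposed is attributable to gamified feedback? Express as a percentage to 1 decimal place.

38.9

Reading the table with exposure as columns: a = 3190 (Gamified, case), b = 593 (Gamified, non-case), c = 948 (Control, case), d = 892.
Risk in exposed = 3190/3783 = 0.84325; risk in unexposed = 948/1840 = 0.51522.
RR = 0.84325/0.51522 = 1.63668
AR% = (RR − 1)/RR × 100 = (1.63668 − 1)/1.63668 × 100 = 38.9007%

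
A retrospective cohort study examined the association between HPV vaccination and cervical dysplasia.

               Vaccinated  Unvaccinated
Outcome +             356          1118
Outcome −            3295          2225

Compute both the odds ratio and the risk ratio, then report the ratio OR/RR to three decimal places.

0.737

Reading the table with exposure as columns: a = 356 (Vaccinated, case), b = 3295 (Vaccinated, non-case), c = 1118 (Unvaccinated, case), d = 2225.
OR = (356·2225)/(3295·1118) = 792100/3683810 = 0.21502
Risk in exposed = 356/3651 = 0.09751; risk in unexposed = 1118/3343 = 0.33443; RR = 0.29156
OR/RR = 0.21502 / 0.29156 = 0.73748
The outcome is not rare, so the OR lies further from 1 than the RR.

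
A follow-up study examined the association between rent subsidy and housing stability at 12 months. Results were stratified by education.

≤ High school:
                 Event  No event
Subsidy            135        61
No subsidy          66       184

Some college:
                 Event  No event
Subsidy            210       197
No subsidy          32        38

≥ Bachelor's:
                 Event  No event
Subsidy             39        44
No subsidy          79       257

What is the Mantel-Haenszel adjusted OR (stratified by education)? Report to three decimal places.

3.155

OR_MH = Σ(aᵢdᵢ/nᵢ) / Σ(bᵢcᵢ/nᵢ), where nᵢ is the stratum total.
Stratum 1 (≤ High school): n = 446; a·d/n = 135·184/446 = 55.6951; b·c/n = 61·66/446 = 9.0269
Stratum 2 (Some college): n = 477; a·d/n = 210·38/477 = 16.7296; b·c/n = 197·32/477 = 13.2159
Stratum 3 (≥ Bachelor's): n = 419; a·d/n = 39·257/419 = 23.9212; b·c/n = 44·79/419 = 8.2959
OR_MH = (55.6951 + 16.7296 + 23.9212) / (9.0269 + 13.2159 + 8.2959) = 96.3459 / 30.5388 = 3.15487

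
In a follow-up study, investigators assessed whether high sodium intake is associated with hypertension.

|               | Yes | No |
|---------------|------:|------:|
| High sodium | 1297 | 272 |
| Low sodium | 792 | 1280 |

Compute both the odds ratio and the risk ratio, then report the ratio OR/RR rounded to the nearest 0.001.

Cells: a = 1297, b = 272, c = 792, d = 1280.
OR = (1297·1280)/(272·792) = 1660160/215424 = 7.70648
Risk in exposed = 1297/1569 = 0.82664; risk in unexposed = 792/2072 = 0.38224; RR = 2.16263
OR/RR = 7.70648 / 2.16263 = 3.56348
The outcome is not rare, so the OR lies further from 1 than the RR.

3.563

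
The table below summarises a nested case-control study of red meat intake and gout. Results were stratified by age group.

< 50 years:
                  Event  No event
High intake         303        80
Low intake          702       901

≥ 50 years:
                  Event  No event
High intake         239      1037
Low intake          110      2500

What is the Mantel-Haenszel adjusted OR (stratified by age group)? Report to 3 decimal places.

OR_MH = Σ(aᵢdᵢ/nᵢ) / Σ(bᵢcᵢ/nᵢ), where nᵢ is the stratum total.
Stratum 1 (< 50 years): n = 1986; a·d/n = 303·901/1986 = 137.4637; b·c/n = 80·702/1986 = 28.2779
Stratum 2 (≥ 50 years): n = 3886; a·d/n = 239·2500/3886 = 153.7571; b·c/n = 1037·110/3886 = 29.3541
OR_MH = (137.4637 + 153.7571) / (28.2779 + 29.3541) = 291.2208 / 57.6320 = 5.05311

5.053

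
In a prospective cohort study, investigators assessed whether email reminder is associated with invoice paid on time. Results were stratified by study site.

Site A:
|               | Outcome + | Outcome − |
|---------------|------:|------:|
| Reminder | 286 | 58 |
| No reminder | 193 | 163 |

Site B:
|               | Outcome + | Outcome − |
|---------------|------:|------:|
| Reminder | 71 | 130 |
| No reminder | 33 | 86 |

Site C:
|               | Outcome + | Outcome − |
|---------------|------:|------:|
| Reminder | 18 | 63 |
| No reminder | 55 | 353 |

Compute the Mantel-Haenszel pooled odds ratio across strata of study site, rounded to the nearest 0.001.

OR_MH = Σ(aᵢdᵢ/nᵢ) / Σ(bᵢcᵢ/nᵢ), where nᵢ is the stratum total.
Stratum 1 (Site A): n = 700; a·d/n = 286·163/700 = 66.5971; b·c/n = 58·193/700 = 15.9914
Stratum 2 (Site B): n = 320; a·d/n = 71·86/320 = 19.0813; b·c/n = 130·33/320 = 13.4062
Stratum 3 (Site C): n = 489; a·d/n = 18·353/489 = 12.9939; b·c/n = 63·55/489 = 7.0859
OR_MH = (66.5971 + 19.0813 + 12.9939) / (15.9914 + 13.4062 + 7.0859) = 98.6723 / 36.4836 = 2.70457

2.705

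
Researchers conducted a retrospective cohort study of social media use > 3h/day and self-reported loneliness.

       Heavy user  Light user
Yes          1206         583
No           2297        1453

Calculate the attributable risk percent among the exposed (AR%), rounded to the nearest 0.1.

16.8

Reading the table with exposure as columns: a = 1206 (Heavy user, case), b = 2297 (Heavy user, non-case), c = 583 (Light user, case), d = 1453.
Risk in exposed = 1206/3503 = 0.34428; risk in unexposed = 583/2036 = 0.28635.
RR = 0.34428/0.28635 = 1.20231
AR% = (RR − 1)/RR × 100 = (1.20231 − 1)/1.20231 × 100 = 16.8268%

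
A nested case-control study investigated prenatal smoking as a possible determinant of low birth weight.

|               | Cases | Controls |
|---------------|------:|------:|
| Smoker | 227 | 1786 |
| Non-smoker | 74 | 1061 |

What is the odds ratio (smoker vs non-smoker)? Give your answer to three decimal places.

Cells: a = 227, b = 1786, c = 74, d = 1061.
OR = (a·d)/(b·c) = (227 × 1061) / (1786 × 74) = 240847 / 132164 = 1.82233
The odds of low birth weight are about 1.82 times as high in the smoker group.

1.822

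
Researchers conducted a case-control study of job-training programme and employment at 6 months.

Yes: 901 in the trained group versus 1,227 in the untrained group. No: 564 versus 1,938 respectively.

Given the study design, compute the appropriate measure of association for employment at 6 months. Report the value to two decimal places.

From the description: a = 901, b = 564, c = 1227, d = 1938.
This is a case-control study: participants were sampled on outcome status, so risks in the source population cannot be estimated directly — relative risk is not valid here. The odds ratio is the appropriate measure.
OR = (a·d)/(b·c) = (901 × 1938) / (564 × 1227) = 1746138 / 692028 = 2.52322

2.52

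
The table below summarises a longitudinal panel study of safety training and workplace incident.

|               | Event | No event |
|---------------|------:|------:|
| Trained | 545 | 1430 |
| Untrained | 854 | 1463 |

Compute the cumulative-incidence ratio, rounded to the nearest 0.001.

0.749

Cells: a = 545, b = 1430, c = 854, d = 1463.
Risk in exposed = 545/1975 = 0.27595; risk in unexposed = 854/2317 = 0.36858.
RR = 0.27595 / 0.36858 = 0.74868
The risk is 25% lower among the exposed than among the unexposed.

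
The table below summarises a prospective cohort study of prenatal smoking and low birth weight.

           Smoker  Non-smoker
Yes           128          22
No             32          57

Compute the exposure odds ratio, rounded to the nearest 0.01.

10.36

Reading the table with exposure as columns: a = 128 (Smoker, case), b = 32 (Smoker, non-case), c = 22 (Non-smoker, case), d = 57.
OR = (a·d)/(b·c) = (128 × 57) / (32 × 22) = 7296 / 704 = 10.36364
The odds of low birth weight are about 10.36 times as high in the smoker group.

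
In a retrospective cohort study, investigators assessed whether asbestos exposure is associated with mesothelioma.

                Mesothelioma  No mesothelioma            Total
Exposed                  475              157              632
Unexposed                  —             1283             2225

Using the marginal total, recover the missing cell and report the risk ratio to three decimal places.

The missing cell is in the unexposed row: 2225 − 1283 = 942.
So a = 475, b = 157, c = 942, d = 1283.
RR = [a/(a+b)] / [c/(c+d)] = (475/632) / (942/2225) = 0.75158/0.42337 = 1.77523

1.775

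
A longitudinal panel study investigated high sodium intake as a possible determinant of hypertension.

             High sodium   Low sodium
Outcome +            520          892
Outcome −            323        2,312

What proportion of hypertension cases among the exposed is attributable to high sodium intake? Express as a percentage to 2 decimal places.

Reading the table with exposure as columns: a = 520 (High sodium, case), b = 323 (High sodium, non-case), c = 892 (Low sodium, case), d = 2312.
Risk in exposed = 520/843 = 0.61684; risk in unexposed = 892/3204 = 0.27840.
RR = 0.61684/0.27840 = 2.21566
AR% = (RR − 1)/RR × 100 = (2.21566 − 1)/2.21566 × 100 = 54.8668%

54.87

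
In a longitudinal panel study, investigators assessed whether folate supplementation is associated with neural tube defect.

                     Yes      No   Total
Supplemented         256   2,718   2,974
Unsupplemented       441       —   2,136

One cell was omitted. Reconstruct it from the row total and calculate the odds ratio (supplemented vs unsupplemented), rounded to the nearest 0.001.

0.362

The missing cell is in the unexposed row: 2136 − 441 = 1695.
So a = 256, b = 2718, c = 441, d = 1695.
OR = (a·d)/(b·c) = (256 × 1695) / (2718 × 441) = 433920 / 1198638 = 0.36201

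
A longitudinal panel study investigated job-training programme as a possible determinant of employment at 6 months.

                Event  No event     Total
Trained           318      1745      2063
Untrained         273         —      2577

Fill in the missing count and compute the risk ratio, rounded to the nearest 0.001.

The missing cell is in the unexposed row: 2577 − 273 = 2304.
So a = 318, b = 1745, c = 273, d = 2304.
RR = [a/(a+b)] / [c/(c+d)] = (318/2063) / (273/2577) = 0.15414/0.10594 = 1.45506

1.455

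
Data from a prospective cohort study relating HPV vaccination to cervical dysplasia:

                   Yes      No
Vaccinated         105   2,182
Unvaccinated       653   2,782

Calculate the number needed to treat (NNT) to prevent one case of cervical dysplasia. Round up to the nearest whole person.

Risk in treated group = 105/2287 = 0.04591; risk in control = 653/3435 = 0.19010.
Absolute risk reduction = 0.19010 − 0.04591 = 0.14419
NNT = 1 / ARR = 1 / 0.14419 = 6.935 → round up → 7

7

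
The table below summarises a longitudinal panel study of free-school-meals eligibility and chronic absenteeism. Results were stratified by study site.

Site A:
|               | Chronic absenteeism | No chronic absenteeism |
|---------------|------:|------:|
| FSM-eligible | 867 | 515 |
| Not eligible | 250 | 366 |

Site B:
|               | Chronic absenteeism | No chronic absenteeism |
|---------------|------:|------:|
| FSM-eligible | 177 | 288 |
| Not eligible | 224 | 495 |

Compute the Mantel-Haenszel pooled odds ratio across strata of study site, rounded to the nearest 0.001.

OR_MH = Σ(aᵢdᵢ/nᵢ) / Σ(bᵢcᵢ/nᵢ), where nᵢ is the stratum total.
Stratum 1 (Site A): n = 1998; a·d/n = 867·366/1998 = 158.8198; b·c/n = 515·250/1998 = 64.4394
Stratum 2 (Site B): n = 1184; a·d/n = 177·495/1184 = 73.9992; b·c/n = 288·224/1184 = 54.4865
OR_MH = (158.8198 + 73.9992) / (64.4394 + 54.4865) = 232.8190 / 118.9259 = 1.95768

1.958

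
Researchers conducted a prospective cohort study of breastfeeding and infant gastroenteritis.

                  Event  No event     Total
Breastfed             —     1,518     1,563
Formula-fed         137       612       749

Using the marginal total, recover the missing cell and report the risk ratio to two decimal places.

0.16

The missing cell is in the exposed row: 1563 − 1518 = 45.
So a = 45, b = 1518, c = 137, d = 612.
RR = [a/(a+b)] / [c/(c+d)] = (45/1563) / (137/749) = 0.02879/0.18291 = 0.15740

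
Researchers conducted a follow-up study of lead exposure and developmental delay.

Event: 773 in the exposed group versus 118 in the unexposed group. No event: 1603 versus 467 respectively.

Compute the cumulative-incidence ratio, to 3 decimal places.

From the description: a = 773, b = 1603, c = 118, d = 467.
Risk in exposed = 773/2376 = 0.32534; risk in unexposed = 118/585 = 0.20171.
RR = 0.32534 / 0.20171 = 1.61290
The risk among the exposed is 1.61 times that among the unexposed.

1.613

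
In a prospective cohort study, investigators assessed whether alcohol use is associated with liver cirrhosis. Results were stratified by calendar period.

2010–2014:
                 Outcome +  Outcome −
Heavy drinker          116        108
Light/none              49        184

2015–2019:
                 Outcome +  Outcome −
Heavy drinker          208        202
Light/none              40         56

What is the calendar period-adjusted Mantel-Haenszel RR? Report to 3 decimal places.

1.747

RR_MH = Σ(aᵢ·n₀ᵢ/nᵢ) / Σ(cᵢ·n₁ᵢ/nᵢ), with n₁ᵢ = aᵢ+bᵢ (exposed), n₀ᵢ = cᵢ+dᵢ (unexposed), nᵢ = n₁ᵢ+n₀ᵢ.
Stratum 1 (2010–2014): n₁ = 224, n₀ = 233, n = 457; a·n₀/n = 116·233/457 = 59.1422; c·n₁/n = 49·224/457 = 24.0175
Stratum 2 (2015–2019): n₁ = 410, n₀ = 96, n = 506; a·n₀/n = 208·96/506 = 39.4625; c·n₁/n = 40·410/506 = 32.4111
RR_MH = (59.1422 + 39.4625) / (24.0175 + 32.4111) = 98.6047 / 56.4286 = 1.74742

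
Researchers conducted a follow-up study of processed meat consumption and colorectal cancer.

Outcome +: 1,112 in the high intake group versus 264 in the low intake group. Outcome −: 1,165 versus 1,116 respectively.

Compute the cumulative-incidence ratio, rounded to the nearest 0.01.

From the description: a = 1112, b = 1165, c = 264, d = 1116.
Risk in exposed = 1112/2277 = 0.48836; risk in unexposed = 264/1380 = 0.19130.
RR = 0.48836 / 0.19130 = 2.55280
The risk among the exposed is 2.55 times that among the unexposed.

2.55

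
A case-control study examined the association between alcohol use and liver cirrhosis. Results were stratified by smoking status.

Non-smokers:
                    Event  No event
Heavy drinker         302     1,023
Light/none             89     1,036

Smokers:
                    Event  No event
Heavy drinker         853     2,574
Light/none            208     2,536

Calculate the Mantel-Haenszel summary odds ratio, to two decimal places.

OR_MH = Σ(aᵢdᵢ/nᵢ) / Σ(bᵢcᵢ/nᵢ), where nᵢ is the stratum total.
Stratum 1 (Non-smokers): n = 2450; a·d/n = 302·1036/2450 = 127.7029; b·c/n = 1023·89/2450 = 37.1620
Stratum 2 (Smokers): n = 6171; a·d/n = 853·2536/6171 = 350.5442; b·c/n = 2574·208/6171 = 86.7594
OR_MH = (127.7029 + 350.5442) / (37.1620 + 86.7594) = 478.2470 / 123.9214 = 3.85928

3.86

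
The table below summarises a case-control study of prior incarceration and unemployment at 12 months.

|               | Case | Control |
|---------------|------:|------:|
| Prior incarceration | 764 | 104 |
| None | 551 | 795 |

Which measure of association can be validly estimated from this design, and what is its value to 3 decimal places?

10.599

Cells: a = 764, b = 104, c = 551, d = 795.
This is a case-control study: participants were sampled on outcome status, so risks in the source population cannot be estimated directly — relative risk is not valid here. The odds ratio is the appropriate measure.
OR = (a·d)/(b·c) = (764 × 795) / (104 × 551) = 607380 / 57304 = 10.59926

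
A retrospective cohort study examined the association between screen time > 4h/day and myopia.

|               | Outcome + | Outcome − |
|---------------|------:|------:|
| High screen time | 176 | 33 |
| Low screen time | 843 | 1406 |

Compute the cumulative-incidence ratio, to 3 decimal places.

2.247

Cells: a = 176, b = 33, c = 843, d = 1406.
Risk in exposed = 176/209 = 0.84211; risk in unexposed = 843/2249 = 0.37483.
RR = 0.84211 / 0.37483 = 2.24661
The risk among the exposed is 2.25 times that among the unexposed.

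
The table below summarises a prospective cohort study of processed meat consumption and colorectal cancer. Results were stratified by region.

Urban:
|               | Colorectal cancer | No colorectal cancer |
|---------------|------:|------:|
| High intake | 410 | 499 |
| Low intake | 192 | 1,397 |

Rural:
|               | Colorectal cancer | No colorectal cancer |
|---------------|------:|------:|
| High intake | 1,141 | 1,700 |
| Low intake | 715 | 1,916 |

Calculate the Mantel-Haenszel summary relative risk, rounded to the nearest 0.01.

RR_MH = Σ(aᵢ·n₀ᵢ/nᵢ) / Σ(cᵢ·n₁ᵢ/nᵢ), with n₁ᵢ = aᵢ+bᵢ (exposed), n₀ᵢ = cᵢ+dᵢ (unexposed), nᵢ = n₁ᵢ+n₀ᵢ.
Stratum 1 (Urban): n₁ = 909, n₀ = 1589, n = 2498; a·n₀/n = 410·1589/2498 = 260.8046; c·n₁/n = 192·909/2498 = 69.8671
Stratum 2 (Rural): n₁ = 2841, n₀ = 2631, n = 5472; a·n₀/n = 1141·2631/5472 = 548.6058; c·n₁/n = 715·2841/5472 = 371.2198
RR_MH = (260.8046 + 548.6058) / (69.8671 + 371.2198) = 809.4105 / 441.0869 = 1.83504

1.84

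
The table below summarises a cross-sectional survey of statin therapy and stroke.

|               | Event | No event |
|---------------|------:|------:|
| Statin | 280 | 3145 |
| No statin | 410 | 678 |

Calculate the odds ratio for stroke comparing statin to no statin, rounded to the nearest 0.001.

Cells: a = 280, b = 3145, c = 410, d = 678.
OR = (a·d)/(b·c) = (280 × 678) / (3145 × 410) = 189840 / 1289450 = 0.14723
Exposure is associated with lower odds of stroke (OR = 0.15 < 1).

0.147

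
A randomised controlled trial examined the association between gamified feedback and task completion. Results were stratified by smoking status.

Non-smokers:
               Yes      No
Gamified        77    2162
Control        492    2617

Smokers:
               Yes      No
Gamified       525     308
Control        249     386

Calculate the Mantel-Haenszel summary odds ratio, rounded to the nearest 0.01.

0.70

OR_MH = Σ(aᵢdᵢ/nᵢ) / Σ(bᵢcᵢ/nᵢ), where nᵢ is the stratum total.
Stratum 1 (Non-smokers): n = 5348; a·d/n = 77·2617/5348 = 37.6793; b·c/n = 2162·492/5348 = 198.8975
Stratum 2 (Smokers): n = 1468; a·d/n = 525·386/1468 = 138.0450; b·c/n = 308·249/1468 = 52.2425
OR_MH = (37.6793 + 138.0450) / (198.8975 + 52.2425) = 175.7243 / 251.1400 = 0.69971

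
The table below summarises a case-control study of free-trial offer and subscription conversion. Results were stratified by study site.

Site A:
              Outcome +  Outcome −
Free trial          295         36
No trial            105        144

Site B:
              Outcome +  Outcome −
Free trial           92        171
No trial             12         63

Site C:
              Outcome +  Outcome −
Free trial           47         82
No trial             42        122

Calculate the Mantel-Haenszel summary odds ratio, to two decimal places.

4.52

OR_MH = Σ(aᵢdᵢ/nᵢ) / Σ(bᵢcᵢ/nᵢ), where nᵢ is the stratum total.
Stratum 1 (Site A): n = 580; a·d/n = 295·144/580 = 73.2414; b·c/n = 36·105/580 = 6.5172
Stratum 2 (Site B): n = 338; a·d/n = 92·63/338 = 17.1479; b·c/n = 171·12/338 = 6.0710
Stratum 3 (Site C): n = 293; a·d/n = 47·122/293 = 19.5700; b·c/n = 82·42/293 = 11.7543
OR_MH = (73.2414 + 17.1479 + 19.5700) / (6.5172 + 6.0710 + 11.7543) = 109.9593 / 24.3425 = 4.51717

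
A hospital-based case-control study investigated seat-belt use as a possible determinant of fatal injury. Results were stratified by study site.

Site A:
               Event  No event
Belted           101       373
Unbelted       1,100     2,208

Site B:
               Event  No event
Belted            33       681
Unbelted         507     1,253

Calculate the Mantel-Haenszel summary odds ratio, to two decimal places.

OR_MH = Σ(aᵢdᵢ/nᵢ) / Σ(bᵢcᵢ/nᵢ), where nᵢ is the stratum total.
Stratum 1 (Site A): n = 3782; a·d/n = 101·2208/3782 = 58.9656; b·c/n = 373·1100/3782 = 108.4876
Stratum 2 (Site B): n = 2474; a·d/n = 33·1253/2474 = 16.7134; b·c/n = 681·507/2474 = 139.5582
OR_MH = (58.9656 + 16.7134) / (108.4876 + 139.5582) = 75.6790 / 248.0458 = 0.30510

0.31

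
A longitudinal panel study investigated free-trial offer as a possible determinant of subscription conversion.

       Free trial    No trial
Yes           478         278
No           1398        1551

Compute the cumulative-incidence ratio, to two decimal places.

1.68

Reading the table with exposure as columns: a = 478 (Free trial, case), b = 1398 (Free trial, non-case), c = 278 (No trial, case), d = 1551.
Risk in exposed = 478/1876 = 0.25480; risk in unexposed = 278/1829 = 0.15200.
RR = 0.25480 / 0.15200 = 1.67635
The risk among the exposed is 1.68 times that among the unexposed.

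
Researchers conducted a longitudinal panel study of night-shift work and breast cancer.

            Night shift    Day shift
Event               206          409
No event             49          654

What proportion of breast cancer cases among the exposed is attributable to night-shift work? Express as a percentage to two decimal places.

52.37

Reading the table with exposure as columns: a = 206 (Night shift, case), b = 49 (Night shift, non-case), c = 409 (Day shift, case), d = 654.
Risk in exposed = 206/255 = 0.80784; risk in unexposed = 409/1063 = 0.38476.
RR = 0.80784/0.38476 = 2.09960
AR% = (RR − 1)/RR × 100 = (2.09960 − 1)/2.09960 × 100 = 52.3719%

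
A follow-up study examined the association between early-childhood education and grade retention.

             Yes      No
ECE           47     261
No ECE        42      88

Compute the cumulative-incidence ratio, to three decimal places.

Cells: a = 47, b = 261, c = 42, d = 88.
Risk in exposed = 47/308 = 0.15260; risk in unexposed = 42/130 = 0.32308.
RR = 0.15260 / 0.32308 = 0.47233
The risk is 53% lower among the exposed than among the unexposed.

0.472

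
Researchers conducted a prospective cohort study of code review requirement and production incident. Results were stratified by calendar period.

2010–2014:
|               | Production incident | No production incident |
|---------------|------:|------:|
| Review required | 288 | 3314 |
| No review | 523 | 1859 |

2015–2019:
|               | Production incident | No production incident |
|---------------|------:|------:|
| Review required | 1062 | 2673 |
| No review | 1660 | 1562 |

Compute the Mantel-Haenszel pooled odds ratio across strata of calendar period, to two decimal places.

0.35

OR_MH = Σ(aᵢdᵢ/nᵢ) / Σ(bᵢcᵢ/nᵢ), where nᵢ is the stratum total.
Stratum 1 (2010–2014): n = 5984; a·d/n = 288·1859/5984 = 89.4706; b·c/n = 3314·523/5984 = 289.6427
Stratum 2 (2015–2019): n = 6957; a·d/n = 1062·1562/6957 = 238.4424; b·c/n = 2673·1660/6957 = 637.8008
OR_MH = (89.4706 + 238.4424) / (289.6427 + 637.8008) = 327.9130 / 927.4435 = 0.35357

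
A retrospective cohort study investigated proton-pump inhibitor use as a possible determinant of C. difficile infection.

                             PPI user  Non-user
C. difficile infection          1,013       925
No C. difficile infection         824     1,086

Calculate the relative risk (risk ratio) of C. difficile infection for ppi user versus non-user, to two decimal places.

Reading the table with exposure as columns: a = 1013 (PPI user, case), b = 824 (PPI user, non-case), c = 925 (Non-user, case), d = 1086.
Risk in exposed = 1013/1837 = 0.55144; risk in unexposed = 925/2011 = 0.45997.
RR = 0.55144 / 0.45997 = 1.19887
The risk among the exposed is 1.20 times that among the unexposed.

1.20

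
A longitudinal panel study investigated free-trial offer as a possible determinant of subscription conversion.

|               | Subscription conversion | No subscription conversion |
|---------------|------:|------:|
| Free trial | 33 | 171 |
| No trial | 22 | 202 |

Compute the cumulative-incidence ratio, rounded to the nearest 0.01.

Cells: a = 33, b = 171, c = 22, d = 202.
Risk in exposed = 33/204 = 0.16176; risk in unexposed = 22/224 = 0.09821.
RR = 0.16176 / 0.09821 = 1.64706
The risk among the exposed is 1.65 times that among the unexposed.

1.65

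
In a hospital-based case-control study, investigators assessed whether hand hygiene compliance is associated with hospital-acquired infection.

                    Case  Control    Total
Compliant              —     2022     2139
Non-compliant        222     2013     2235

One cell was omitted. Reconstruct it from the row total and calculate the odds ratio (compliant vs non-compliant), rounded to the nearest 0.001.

0.525

The missing cell is in the exposed row: 2139 − 2022 = 117.
So a = 117, b = 2022, c = 222, d = 2013.
OR = (a·d)/(b·c) = (117 × 2013) / (2022 × 222) = 235521 / 448884 = 0.52468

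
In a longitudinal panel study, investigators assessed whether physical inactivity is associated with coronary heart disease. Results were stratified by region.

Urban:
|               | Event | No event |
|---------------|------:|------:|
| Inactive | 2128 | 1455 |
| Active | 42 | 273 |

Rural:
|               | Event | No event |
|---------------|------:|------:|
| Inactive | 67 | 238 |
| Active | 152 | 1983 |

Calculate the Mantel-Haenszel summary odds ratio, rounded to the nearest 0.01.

6.67

OR_MH = Σ(aᵢdᵢ/nᵢ) / Σ(bᵢcᵢ/nᵢ), where nᵢ is the stratum total.
Stratum 1 (Urban): n = 3898; a·d/n = 2128·273/3898 = 149.0364; b·c/n = 1455·42/3898 = 15.6773
Stratum 2 (Rural): n = 2440; a·d/n = 67·1983/2440 = 54.4512; b·c/n = 238·152/2440 = 14.8262
OR_MH = (149.0364 + 54.4512) / (15.6773 + 14.8262) = 203.4877 / 30.5035 = 6.67096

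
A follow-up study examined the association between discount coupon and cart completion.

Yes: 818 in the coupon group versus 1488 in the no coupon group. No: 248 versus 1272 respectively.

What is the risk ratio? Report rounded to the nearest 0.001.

From the description: a = 818, b = 248, c = 1488, d = 1272.
Risk in exposed = 818/1066 = 0.76735; risk in unexposed = 1488/2760 = 0.53913.
RR = 0.76735 / 0.53913 = 1.42332
The risk among the exposed is 1.42 times that among the unexposed.

1.423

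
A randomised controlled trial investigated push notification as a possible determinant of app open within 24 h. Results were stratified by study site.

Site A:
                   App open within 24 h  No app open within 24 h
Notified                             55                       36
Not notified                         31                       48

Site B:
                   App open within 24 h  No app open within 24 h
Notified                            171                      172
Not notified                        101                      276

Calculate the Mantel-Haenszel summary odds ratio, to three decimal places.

2.642

OR_MH = Σ(aᵢdᵢ/nᵢ) / Σ(bᵢcᵢ/nᵢ), where nᵢ is the stratum total.
Stratum 1 (Site A): n = 170; a·d/n = 55·48/170 = 15.5294; b·c/n = 36·31/170 = 6.5647
Stratum 2 (Site B): n = 720; a·d/n = 171·276/720 = 65.5500; b·c/n = 172·101/720 = 24.1278
OR_MH = (15.5294 + 65.5500) / (6.5647 + 24.1278) = 81.0794 / 30.6925 = 2.64167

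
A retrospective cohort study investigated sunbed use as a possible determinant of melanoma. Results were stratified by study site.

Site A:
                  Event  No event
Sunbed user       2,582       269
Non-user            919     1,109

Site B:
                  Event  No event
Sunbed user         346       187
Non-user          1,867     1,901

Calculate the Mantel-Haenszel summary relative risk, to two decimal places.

1.79

RR_MH = Σ(aᵢ·n₀ᵢ/nᵢ) / Σ(cᵢ·n₁ᵢ/nᵢ), with n₁ᵢ = aᵢ+bᵢ (exposed), n₀ᵢ = cᵢ+dᵢ (unexposed), nᵢ = n₁ᵢ+n₀ᵢ.
Stratum 1 (Site A): n₁ = 2851, n₀ = 2028, n = 4879; a·n₀/n = 2582·2028/4879 = 1073.2314; c·n₁/n = 919·2851/4879 = 537.0094
Stratum 2 (Site B): n₁ = 533, n₀ = 3768, n = 4301; a·n₀/n = 346·3768/4301 = 303.1221; c·n₁/n = 1867·533/4301 = 231.3674
RR_MH = (1073.2314 + 303.1221) / (537.0094 + 231.3674) = 1376.3535 / 768.3768 = 1.79125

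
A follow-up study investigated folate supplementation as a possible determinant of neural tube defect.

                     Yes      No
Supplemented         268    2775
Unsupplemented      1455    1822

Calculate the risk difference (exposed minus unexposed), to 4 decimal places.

-0.3559

Cells: a = 268, b = 2775, c = 1455, d = 1822.
Risk in exposed = 268/3043 = 0.088071; risk in unexposed = 1455/3277 = 0.444004.
Risk difference = 0.088071 − 0.444004 = -0.355933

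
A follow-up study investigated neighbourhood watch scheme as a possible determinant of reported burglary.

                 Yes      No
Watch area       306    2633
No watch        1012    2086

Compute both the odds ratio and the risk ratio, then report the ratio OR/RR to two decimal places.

0.75

Cells: a = 306, b = 2633, c = 1012, d = 2086.
OR = (306·2086)/(2633·1012) = 638316/2664596 = 0.23955
Risk in exposed = 306/2939 = 0.10412; risk in unexposed = 1012/3098 = 0.32666; RR = 0.31873
OR/RR = 0.23955 / 0.31873 = 0.75159
The outcome is not rare, so the OR lies further from 1 than the RR.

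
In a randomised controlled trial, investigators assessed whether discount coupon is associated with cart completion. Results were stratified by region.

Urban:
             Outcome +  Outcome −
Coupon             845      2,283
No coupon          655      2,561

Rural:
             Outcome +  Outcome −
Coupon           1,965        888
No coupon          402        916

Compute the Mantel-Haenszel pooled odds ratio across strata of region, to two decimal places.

OR_MH = Σ(aᵢdᵢ/nᵢ) / Σ(bᵢcᵢ/nᵢ), where nᵢ is the stratum total.
Stratum 1 (Urban): n = 6344; a·d/n = 845·2561/6344 = 341.1168; b·c/n = 2283·655/6344 = 235.7133
Stratum 2 (Rural): n = 4171; a·d/n = 1965·916/4171 = 431.5368; b·c/n = 888·402/4171 = 85.5852
OR_MH = (341.1168 + 431.5368) / (235.7133 + 85.5852) = 772.6536 / 321.2985 = 2.40478

2.40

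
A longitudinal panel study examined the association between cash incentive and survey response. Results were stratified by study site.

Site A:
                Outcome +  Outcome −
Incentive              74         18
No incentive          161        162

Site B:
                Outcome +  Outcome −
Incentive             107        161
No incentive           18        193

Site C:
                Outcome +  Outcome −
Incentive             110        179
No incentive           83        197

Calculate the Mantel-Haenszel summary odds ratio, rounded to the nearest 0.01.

2.81

OR_MH = Σ(aᵢdᵢ/nᵢ) / Σ(bᵢcᵢ/nᵢ), where nᵢ is the stratum total.
Stratum 1 (Site A): n = 415; a·d/n = 74·162/415 = 28.8867; b·c/n = 18·161/415 = 6.9831
Stratum 2 (Site B): n = 479; a·d/n = 107·193/479 = 43.1127; b·c/n = 161·18/479 = 6.0501
Stratum 3 (Site C): n = 569; a·d/n = 110·197/569 = 38.0844; b·c/n = 179·83/569 = 26.1107
OR_MH = (28.8867 + 43.1127 + 38.0844) / (6.9831 + 6.0501 + 26.1107) = 110.0838 / 39.1440 = 2.81228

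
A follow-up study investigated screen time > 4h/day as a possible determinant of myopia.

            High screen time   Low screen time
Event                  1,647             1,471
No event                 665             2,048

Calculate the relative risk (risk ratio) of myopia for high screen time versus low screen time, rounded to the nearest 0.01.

Reading the table with exposure as columns: a = 1647 (High screen time, case), b = 665 (High screen time, non-case), c = 1471 (Low screen time, case), d = 2048.
Risk in exposed = 1647/2312 = 0.71237; risk in unexposed = 1471/3519 = 0.41802.
RR = 0.71237 / 0.41802 = 1.70417
The risk among the exposed is 1.70 times that among the unexposed.

1.70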